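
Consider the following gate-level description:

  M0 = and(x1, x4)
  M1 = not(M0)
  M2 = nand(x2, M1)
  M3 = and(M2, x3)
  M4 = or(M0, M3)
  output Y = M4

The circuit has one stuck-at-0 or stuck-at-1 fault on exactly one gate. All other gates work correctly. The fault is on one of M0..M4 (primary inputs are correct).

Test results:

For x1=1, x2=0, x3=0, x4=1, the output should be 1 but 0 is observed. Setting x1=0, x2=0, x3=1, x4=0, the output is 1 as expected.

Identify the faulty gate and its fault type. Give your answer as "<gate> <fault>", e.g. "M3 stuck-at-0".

M0 stuck-at-0

Fault-free values for test 1 (x1=1, x2=0, x3=0, x4=1): M0=1, M1=0, M2=1, M3=0, M4=1, giving Y=1. Observed 0.
Test 1: faults giving observed 0 are {M0 stuck-at-0, M4 stuck-at-0}.
Test 2 (x1=0, x2=0, x3=1, x4=0): fault-free M0=0, M1=1, M2=1, M3=1, M4=1 → 1; observed 1. Eliminates M4 stuck-at-0.
Only M0 stuck-at-0 is consistent with every test.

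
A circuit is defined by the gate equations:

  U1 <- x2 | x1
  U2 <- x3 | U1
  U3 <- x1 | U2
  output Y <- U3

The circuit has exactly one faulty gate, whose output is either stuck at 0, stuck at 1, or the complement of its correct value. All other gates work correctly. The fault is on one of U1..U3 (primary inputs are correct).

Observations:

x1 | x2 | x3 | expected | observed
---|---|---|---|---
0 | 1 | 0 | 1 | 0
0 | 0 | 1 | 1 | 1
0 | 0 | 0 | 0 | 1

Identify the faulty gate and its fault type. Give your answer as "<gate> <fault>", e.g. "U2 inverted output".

Fault-free values for test 1 (x1=0, x2=1, x3=0): U1=1, U2=1, U3=1, giving Y=1. Observed 0.
Test 1: faults giving observed 0 are {U1 stuck-at-0, U1 inverted output, U2 stuck-at-0, U2 inverted output, U3 stuck-at-0, U3 inverted output}.
Test 2 (x1=0, x2=0, x3=1): fault-free U1=0, U2=1, U3=1 → 1; observed 1. Eliminates U2 stuck-at-0, U2 inverted output, U3 stuck-at-0, U3 inverted output.
Test 3 (x1=0, x2=0, x3=0): fault-free U1=0, U2=0, U3=0 → 0; observed 1. Eliminates U1 stuck-at-0.
Only U1 inverted output is consistent with every test.

U1 inverted output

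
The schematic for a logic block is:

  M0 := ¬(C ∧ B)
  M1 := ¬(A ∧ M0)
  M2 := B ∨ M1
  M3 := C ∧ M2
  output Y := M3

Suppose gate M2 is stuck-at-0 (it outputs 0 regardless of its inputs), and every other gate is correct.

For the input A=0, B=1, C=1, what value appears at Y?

Propagate with M2 forced: M0=0, M1=1, M2=0 [stuck-at-0], M3=0.
So Y = 0. (Without the fault it would be 1.)

0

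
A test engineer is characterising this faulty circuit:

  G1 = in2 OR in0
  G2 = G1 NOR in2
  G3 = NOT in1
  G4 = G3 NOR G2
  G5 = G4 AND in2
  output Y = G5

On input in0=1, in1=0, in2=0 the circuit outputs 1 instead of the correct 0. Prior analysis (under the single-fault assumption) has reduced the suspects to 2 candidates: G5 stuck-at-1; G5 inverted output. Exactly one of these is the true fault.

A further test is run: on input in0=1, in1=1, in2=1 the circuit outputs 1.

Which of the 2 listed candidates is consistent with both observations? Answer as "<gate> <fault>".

G5 stuck-at-1

Evaluate each candidate on input in0=1, in1=1, in2=1:
  G5 stuck-at-1: G1=1, G2=0, G3=0, G4=1, G5=1 [stuck-at-1] → 1 — matches
  G5 inverted output: G1=1, G2=0, G3=0, G4=1, G5=0 [inverted output] → 0 — eliminated
Only G5 stuck-at-1 reproduces the observed 1.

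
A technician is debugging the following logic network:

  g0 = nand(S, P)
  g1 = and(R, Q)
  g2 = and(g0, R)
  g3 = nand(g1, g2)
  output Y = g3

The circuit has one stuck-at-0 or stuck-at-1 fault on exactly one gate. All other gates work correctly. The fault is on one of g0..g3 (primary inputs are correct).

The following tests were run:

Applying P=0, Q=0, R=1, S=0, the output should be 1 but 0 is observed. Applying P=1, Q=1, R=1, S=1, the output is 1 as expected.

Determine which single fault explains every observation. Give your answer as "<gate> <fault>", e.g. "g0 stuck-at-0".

Fault-free values for test 1 (P=0, Q=0, R=1, S=0): g0=1, g1=0, g2=1, g3=1, giving Y=1. Observed 0.
Test 1: faults giving observed 0 are {g1 stuck-at-1, g3 stuck-at-0}.
Test 2 (P=1, Q=1, R=1, S=1): fault-free g0=0, g1=1, g2=0, g3=1 → 1; observed 1. Eliminates g3 stuck-at-0.
Only g1 stuck-at-1 is consistent with every test.

g1 stuck-at-1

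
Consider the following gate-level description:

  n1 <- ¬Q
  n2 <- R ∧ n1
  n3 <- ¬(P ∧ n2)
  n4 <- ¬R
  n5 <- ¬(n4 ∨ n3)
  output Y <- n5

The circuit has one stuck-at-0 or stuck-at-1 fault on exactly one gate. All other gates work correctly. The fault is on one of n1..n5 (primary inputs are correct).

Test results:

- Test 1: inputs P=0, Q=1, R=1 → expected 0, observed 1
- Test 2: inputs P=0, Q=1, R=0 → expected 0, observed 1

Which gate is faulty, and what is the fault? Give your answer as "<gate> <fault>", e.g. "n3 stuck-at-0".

n5 stuck-at-1

Fault-free values for test 1 (P=0, Q=1, R=1): n1=0, n2=0, n3=1, n4=0, n5=0, giving Y=0. Observed 1.
Test 1: faults giving observed 1 are {n3 stuck-at-0, n5 stuck-at-1}.
Test 2 (P=0, Q=1, R=0): fault-free n1=0, n2=0, n3=1, n4=1, n5=0 → 0; observed 1. Eliminates n3 stuck-at-0.
Only n5 stuck-at-1 is consistent with every test.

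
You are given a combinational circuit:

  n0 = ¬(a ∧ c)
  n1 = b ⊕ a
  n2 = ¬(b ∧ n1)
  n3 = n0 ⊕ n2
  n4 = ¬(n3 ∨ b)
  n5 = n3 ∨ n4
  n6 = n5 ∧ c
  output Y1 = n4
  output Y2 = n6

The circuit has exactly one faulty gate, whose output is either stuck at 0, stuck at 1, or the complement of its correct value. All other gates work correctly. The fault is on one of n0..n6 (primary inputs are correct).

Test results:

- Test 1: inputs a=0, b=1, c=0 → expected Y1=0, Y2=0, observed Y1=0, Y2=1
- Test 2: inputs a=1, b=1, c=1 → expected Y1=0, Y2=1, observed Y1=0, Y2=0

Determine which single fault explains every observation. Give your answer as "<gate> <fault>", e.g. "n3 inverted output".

Fault-free values for test 1 (a=0, b=1, c=0): n0=1, n1=1, n2=0, n3=1, n4=0, n5=1, n6=0, giving Y1=0, Y2=0. Observed Y1=0, Y2=1.
Test 1: faults giving observed Y1=0, Y2=1 are {n6 stuck-at-1, n6 inverted output}.
Test 2 (a=1, b=1, c=1): fault-free n0=0, n1=0, n2=1, n3=1, n4=0, n5=1, n6=1 → Y1=0, Y2=1; observed Y1=0, Y2=0. Eliminates n6 stuck-at-1.
Only n6 inverted output is consistent with every test.

n6 inverted output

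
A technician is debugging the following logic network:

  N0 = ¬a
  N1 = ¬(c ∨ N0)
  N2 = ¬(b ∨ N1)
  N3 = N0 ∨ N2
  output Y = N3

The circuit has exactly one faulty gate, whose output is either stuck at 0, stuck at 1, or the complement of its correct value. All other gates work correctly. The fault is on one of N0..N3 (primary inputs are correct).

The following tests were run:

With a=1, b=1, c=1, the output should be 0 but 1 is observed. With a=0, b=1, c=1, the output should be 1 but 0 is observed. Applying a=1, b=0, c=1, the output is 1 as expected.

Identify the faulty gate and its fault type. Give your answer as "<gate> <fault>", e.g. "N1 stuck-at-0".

Fault-free values for test 1 (a=1, b=1, c=1): N0=0, N1=0, N2=0, N3=0, giving Y=0. Observed 1.
Test 1: faults giving observed 1 are {N0 stuck-at-1, N0 inverted output, N2 stuck-at-1, N2 inverted output, N3 stuck-at-1, N3 inverted output}.
Test 2 (a=0, b=1, c=1): fault-free N0=1, N1=0, N2=0, N3=1 → 1; observed 0. Eliminates N0 stuck-at-1, N2 stuck-at-1, N2 inverted output, N3 stuck-at-1.
Test 3 (a=1, b=0, c=1): fault-free N0=0, N1=0, N2=1, N3=1 → 1; observed 1. Eliminates N3 inverted output.
Only N0 inverted output is consistent with every test.

N0 inverted output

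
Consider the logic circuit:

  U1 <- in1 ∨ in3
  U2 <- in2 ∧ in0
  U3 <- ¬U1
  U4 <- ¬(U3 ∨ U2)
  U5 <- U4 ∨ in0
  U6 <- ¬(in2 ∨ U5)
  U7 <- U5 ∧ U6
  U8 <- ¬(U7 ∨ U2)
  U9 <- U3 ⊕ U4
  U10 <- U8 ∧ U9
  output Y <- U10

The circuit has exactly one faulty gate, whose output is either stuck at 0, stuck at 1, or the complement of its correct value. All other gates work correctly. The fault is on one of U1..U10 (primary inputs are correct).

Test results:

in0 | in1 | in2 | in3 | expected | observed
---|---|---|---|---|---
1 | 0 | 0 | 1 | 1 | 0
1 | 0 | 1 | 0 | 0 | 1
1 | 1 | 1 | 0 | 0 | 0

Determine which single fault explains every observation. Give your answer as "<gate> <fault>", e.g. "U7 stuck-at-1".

Fault-free values for test 1 (in0=1, in1=0, in2=0, in3=1): U1=1, U2=0, U3=0, U4=1, U5=1, U6=0, U7=0, U8=1, U9=1, U10=1, giving Y=1. Observed 0.
Test 1: faults giving observed 0 are {U2 stuck-at-1, U2 inverted output, U4 stuck-at-0, U4 inverted output, U6 stuck-at-1, U6 inverted output, U7 stuck-at-1, U7 inverted output, U8 stuck-at-0, U8 inverted output, U9 stuck-at-0, U9 inverted output, U10 stuck-at-0, U10 inverted output}.
Test 2 (in0=1, in1=0, in2=1, in3=0): fault-free U1=0, U2=1, U3=1, U4=0, U5=1, U6=0, U7=0, U8=0, U9=1, U10=0 → 0; observed 1. Eliminates U2 stuck-at-1, U4 stuck-at-0, U4 inverted output, U6 stuck-at-1, U6 inverted output, U7 stuck-at-1, U7 inverted output, U8 stuck-at-0, U9 stuck-at-0, U9 inverted output, U10 stuck-at-0.
Test 3 (in0=1, in1=1, in2=1, in3=0): fault-free U1=1, U2=1, U3=0, U4=0, U5=1, U6=0, U7=0, U8=0, U9=0, U10=0 → 0; observed 0. Eliminates U2 inverted output, U10 inverted output.
Only U8 inverted output is consistent with every test.

U8 inverted output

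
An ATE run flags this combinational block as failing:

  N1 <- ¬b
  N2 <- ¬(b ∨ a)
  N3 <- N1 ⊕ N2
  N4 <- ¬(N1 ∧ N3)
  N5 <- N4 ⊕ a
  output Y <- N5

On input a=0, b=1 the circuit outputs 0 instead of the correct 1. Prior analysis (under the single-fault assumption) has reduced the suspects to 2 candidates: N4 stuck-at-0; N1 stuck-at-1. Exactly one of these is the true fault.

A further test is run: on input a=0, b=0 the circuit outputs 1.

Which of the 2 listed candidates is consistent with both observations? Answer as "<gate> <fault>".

N1 stuck-at-1

Evaluate each candidate on input a=0, b=0:
  N4 stuck-at-0: N1=1, N2=1, N3=0, N4=0 [stuck-at-0], N5=0 → 0 — eliminated
  N1 stuck-at-1: N1=1 [stuck-at-1], N2=1, N3=0, N4=1, N5=1 → 1 — matches
Only N1 stuck-at-1 reproduces the observed 1.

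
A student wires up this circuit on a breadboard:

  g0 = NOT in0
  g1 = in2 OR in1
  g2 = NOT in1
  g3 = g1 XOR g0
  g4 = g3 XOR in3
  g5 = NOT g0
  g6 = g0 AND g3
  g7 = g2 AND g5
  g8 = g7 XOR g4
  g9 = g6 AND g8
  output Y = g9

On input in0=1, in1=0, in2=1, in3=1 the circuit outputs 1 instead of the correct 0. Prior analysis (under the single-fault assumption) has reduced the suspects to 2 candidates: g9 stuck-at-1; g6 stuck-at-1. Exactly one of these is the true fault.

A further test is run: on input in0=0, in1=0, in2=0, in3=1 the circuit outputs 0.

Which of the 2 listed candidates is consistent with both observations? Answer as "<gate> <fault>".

Evaluate each candidate on input in0=0, in1=0, in2=0, in3=1:
  g9 stuck-at-1: g0=1, g1=0, g2=1, g3=1, g4=0, g5=0, g6=1, g7=0, g8=0, g9=1 [stuck-at-1] → 1 — eliminated
  g6 stuck-at-1: g0=1, g1=0, g2=1, g3=1, g4=0, g5=0, g6=1 [stuck-at-1], g7=0, g8=0, g9=0 → 0 — matches
Only g6 stuck-at-1 reproduces the observed 0.

g6 stuck-at-1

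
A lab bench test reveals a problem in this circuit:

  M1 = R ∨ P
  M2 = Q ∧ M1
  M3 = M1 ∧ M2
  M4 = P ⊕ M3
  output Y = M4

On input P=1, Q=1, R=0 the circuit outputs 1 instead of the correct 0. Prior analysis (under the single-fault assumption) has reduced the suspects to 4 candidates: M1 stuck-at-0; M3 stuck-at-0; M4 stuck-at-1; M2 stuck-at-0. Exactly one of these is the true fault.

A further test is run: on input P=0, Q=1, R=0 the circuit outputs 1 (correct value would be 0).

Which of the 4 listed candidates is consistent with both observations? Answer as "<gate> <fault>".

M4 stuck-at-1

Evaluate each candidate on input P=0, Q=1, R=0:
  M1 stuck-at-0: M1=0 [stuck-at-0], M2=0, M3=0, M4=0 → 0 — eliminated
  M3 stuck-at-0: M1=0, M2=0, M3=0 [stuck-at-0], M4=0 → 0 — eliminated
  M4 stuck-at-1: M1=0, M2=0, M3=0, M4=1 [stuck-at-1] → 1 — matches
  M2 stuck-at-0: M1=0, M2=0 [stuck-at-0], M3=0, M4=0 → 0 — eliminated
Only M4 stuck-at-1 reproduces the observed 1.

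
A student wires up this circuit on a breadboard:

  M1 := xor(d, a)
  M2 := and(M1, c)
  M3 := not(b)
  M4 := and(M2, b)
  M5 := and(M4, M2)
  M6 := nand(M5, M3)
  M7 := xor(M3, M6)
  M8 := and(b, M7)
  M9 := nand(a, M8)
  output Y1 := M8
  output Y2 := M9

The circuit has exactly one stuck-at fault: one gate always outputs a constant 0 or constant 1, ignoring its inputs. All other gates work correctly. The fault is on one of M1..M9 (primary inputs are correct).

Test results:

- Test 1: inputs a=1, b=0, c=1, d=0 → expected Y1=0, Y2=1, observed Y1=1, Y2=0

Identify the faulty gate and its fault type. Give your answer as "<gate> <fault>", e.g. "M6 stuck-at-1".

Fault-free values for test 1 (a=1, b=0, c=1, d=0): M1=1, M2=1, M3=1, M4=0, M5=0, M6=1, M7=0, M8=0, M9=1, giving Y1=0, Y2=1. Observed Y1=1, Y2=0.
Test 1: faults giving observed Y1=1, Y2=0 are {M8 stuck-at-1}.
Only M8 stuck-at-1 is consistent with every test.

M8 stuck-at-1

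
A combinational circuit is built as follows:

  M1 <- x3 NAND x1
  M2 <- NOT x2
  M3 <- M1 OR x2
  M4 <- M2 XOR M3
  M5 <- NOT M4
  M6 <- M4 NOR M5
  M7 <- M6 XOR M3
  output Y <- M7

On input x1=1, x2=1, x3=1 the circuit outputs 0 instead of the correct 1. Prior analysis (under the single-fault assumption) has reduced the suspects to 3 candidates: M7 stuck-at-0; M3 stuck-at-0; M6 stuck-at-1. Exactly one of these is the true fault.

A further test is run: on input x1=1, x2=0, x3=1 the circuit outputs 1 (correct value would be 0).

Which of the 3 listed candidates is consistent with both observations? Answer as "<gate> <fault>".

Evaluate each candidate on input x1=1, x2=0, x3=1:
  M7 stuck-at-0: M1=0, M2=1, M3=0, M4=1, M5=0, M6=0, M7=0 [stuck-at-0] → 0 — eliminated
  M3 stuck-at-0: M1=0, M2=1, M3=0 [stuck-at-0], M4=1, M5=0, M6=0, M7=0 → 0 — eliminated
  M6 stuck-at-1: M1=0, M2=1, M3=0, M4=1, M5=0, M6=1 [stuck-at-1], M7=1 → 1 — matches
Only M6 stuck-at-1 reproduces the observed 1.

M6 stuck-at-1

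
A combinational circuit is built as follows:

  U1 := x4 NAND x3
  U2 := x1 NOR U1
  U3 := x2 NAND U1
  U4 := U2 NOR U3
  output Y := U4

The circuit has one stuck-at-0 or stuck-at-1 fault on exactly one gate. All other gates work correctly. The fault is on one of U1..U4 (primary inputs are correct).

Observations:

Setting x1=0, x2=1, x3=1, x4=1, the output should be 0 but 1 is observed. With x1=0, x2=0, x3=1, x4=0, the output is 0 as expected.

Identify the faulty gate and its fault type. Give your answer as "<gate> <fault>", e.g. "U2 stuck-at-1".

U1 stuck-at-1

Fault-free values for test 1 (x1=0, x2=1, x3=1, x4=1): U1=0, U2=1, U3=1, U4=0, giving Y=0. Observed 1.
Test 1: faults giving observed 1 are {U1 stuck-at-1, U4 stuck-at-1}.
Test 2 (x1=0, x2=0, x3=1, x4=0): fault-free U1=1, U2=0, U3=1, U4=0 → 0; observed 0. Eliminates U4 stuck-at-1.
Only U1 stuck-at-1 is consistent with every test.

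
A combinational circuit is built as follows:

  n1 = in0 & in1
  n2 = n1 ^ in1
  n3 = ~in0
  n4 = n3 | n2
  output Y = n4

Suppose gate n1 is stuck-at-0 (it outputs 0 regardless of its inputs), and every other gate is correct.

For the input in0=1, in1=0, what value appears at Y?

0

Propagate with n1 forced: n1=0 [stuck-at-0], n2=0, n3=0, n4=0.
So Y = 0. (Same as the fault-free value — the fault is masked on this input.)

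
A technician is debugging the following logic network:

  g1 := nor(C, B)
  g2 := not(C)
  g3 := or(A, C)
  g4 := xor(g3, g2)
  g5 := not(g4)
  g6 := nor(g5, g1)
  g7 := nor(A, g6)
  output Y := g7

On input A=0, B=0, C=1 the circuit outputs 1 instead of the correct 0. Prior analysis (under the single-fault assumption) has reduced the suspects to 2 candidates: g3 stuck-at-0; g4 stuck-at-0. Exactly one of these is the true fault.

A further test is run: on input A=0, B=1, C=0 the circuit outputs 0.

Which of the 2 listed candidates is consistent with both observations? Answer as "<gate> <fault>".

Evaluate each candidate on input A=0, B=1, C=0:
  g3 stuck-at-0: g1=0, g2=1, g3=0 [stuck-at-0], g4=1, g5=0, g6=1, g7=0 → 0 — matches
  g4 stuck-at-0: g1=0, g2=1, g3=0, g4=0 [stuck-at-0], g5=1, g6=0, g7=1 → 1 — eliminated
Only g3 stuck-at-0 reproduces the observed 0.

g3 stuck-at-0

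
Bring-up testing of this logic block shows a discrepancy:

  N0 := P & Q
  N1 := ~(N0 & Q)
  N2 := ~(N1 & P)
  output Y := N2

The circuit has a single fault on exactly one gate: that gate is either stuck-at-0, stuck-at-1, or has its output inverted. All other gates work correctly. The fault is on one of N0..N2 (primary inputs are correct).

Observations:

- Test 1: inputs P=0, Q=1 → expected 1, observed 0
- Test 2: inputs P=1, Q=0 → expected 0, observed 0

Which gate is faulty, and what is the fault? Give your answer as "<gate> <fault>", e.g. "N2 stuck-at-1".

N2 stuck-at-0

Fault-free values for test 1 (P=0, Q=1): N0=0, N1=1, N2=1, giving Y=1. Observed 0.
Test 1: faults giving observed 0 are {N2 stuck-at-0, N2 inverted output}.
Test 2 (P=1, Q=0): fault-free N0=0, N1=1, N2=0 → 0; observed 0. Eliminates N2 inverted output.
Only N2 stuck-at-0 is consistent with every test.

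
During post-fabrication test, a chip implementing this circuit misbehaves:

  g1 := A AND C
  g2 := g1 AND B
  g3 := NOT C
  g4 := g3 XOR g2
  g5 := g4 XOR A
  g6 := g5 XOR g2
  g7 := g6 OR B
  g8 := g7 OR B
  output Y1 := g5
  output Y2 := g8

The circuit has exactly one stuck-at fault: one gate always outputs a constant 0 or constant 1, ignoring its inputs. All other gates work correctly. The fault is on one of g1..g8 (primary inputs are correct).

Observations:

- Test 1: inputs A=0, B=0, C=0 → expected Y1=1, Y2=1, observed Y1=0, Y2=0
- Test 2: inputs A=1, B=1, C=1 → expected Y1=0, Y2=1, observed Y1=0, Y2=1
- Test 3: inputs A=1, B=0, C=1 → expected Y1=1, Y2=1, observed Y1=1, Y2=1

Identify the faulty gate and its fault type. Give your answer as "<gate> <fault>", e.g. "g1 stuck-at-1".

Fault-free values for test 1 (A=0, B=0, C=0): g1=0, g2=0, g3=1, g4=1, g5=1, g6=1, g7=1, g8=1, giving Y1=1, Y2=1. Observed Y1=0, Y2=0.
Test 1: faults giving observed Y1=0, Y2=0 are {g3 stuck-at-0, g4 stuck-at-0, g5 stuck-at-0}.
Test 2 (A=1, B=1, C=1): fault-free g1=1, g2=1, g3=0, g4=1, g5=0, g6=1, g7=1, g8=1 → Y1=0, Y2=1; observed Y1=0, Y2=1. Eliminates g4 stuck-at-0.
Test 3 (A=1, B=0, C=1): fault-free g1=1, g2=0, g3=0, g4=0, g5=1, g6=1, g7=1, g8=1 → Y1=1, Y2=1; observed Y1=1, Y2=1. Eliminates g5 stuck-at-0.
Only g3 stuck-at-0 is consistent with every test.

g3 stuck-at-0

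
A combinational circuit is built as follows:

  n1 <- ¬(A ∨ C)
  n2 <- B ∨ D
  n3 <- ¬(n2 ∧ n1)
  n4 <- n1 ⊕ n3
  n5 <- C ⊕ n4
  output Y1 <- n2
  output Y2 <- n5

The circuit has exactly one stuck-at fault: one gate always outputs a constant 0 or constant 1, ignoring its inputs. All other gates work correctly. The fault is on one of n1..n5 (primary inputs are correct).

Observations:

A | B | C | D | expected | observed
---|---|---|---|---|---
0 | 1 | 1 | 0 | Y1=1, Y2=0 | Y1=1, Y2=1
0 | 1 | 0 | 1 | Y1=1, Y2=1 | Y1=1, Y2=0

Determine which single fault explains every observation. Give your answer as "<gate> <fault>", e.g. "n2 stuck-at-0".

n4 stuck-at-0

Fault-free values for test 1 (A=0, B=1, C=1, D=0): n1=0, n2=1, n3=1, n4=1, n5=0, giving Y1=1, Y2=0. Observed Y1=1, Y2=1.
Test 1: faults giving observed Y1=1, Y2=1 are {n3 stuck-at-0, n4 stuck-at-0, n5 stuck-at-1}.
Test 2 (A=0, B=1, C=0, D=1): fault-free n1=1, n2=1, n3=0, n4=1, n5=1 → Y1=1, Y2=1; observed Y1=1, Y2=0. Eliminates n3 stuck-at-0, n5 stuck-at-1.
Only n4 stuck-at-0 is consistent with every test.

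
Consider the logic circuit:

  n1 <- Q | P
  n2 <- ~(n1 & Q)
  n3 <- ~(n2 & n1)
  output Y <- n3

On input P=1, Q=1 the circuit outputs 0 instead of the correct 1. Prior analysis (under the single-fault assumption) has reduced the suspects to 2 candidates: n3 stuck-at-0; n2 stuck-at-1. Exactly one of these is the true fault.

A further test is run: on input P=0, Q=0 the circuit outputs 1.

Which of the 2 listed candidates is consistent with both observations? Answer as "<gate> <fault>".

n2 stuck-at-1

Evaluate each candidate on input P=0, Q=0:
  n3 stuck-at-0: n1=0, n2=1, n3=0 [stuck-at-0] → 0 — eliminated
  n2 stuck-at-1: n1=0, n2=1 [stuck-at-1], n3=1 → 1 — matches
Only n2 stuck-at-1 reproduces the observed 1.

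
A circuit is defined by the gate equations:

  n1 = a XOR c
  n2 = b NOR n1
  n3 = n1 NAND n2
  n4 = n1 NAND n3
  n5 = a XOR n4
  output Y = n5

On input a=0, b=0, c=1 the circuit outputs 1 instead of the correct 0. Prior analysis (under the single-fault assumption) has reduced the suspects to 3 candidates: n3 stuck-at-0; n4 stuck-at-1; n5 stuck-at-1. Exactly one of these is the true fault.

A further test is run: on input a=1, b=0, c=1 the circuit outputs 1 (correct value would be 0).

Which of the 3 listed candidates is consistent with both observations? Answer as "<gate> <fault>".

Evaluate each candidate on input a=1, b=0, c=1:
  n3 stuck-at-0: n1=0, n2=1, n3=0 [stuck-at-0], n4=1, n5=0 → 0 — eliminated
  n4 stuck-at-1: n1=0, n2=1, n3=1, n4=1 [stuck-at-1], n5=0 → 0 — eliminated
  n5 stuck-at-1: n1=0, n2=1, n3=1, n4=1, n5=1 [stuck-at-1] → 1 — matches
Only n5 stuck-at-1 reproduces the observed 1.

n5 stuck-at-1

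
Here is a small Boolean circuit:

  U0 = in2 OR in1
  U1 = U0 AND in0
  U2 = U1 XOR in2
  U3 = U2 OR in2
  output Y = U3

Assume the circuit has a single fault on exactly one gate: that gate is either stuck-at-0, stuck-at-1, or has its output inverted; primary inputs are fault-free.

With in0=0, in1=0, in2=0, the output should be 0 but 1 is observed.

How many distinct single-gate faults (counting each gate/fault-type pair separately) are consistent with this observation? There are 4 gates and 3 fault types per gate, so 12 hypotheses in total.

6

Fault-free: U0=0, U1=0, U2=0, U3=0 → 0. Observed 1.
  U0 stuck-at-0: output 0 ✗
  U0 stuck-at-1: output 0 ✗
  U0 inverted output: output 0 ✗
  U1 stuck-at-0: output 0 ✗
  U1 stuck-at-1: output 1 ✓
  U1 inverted output: output 1 ✓
  U2 stuck-at-0: output 0 ✗
  U2 stuck-at-1: output 1 ✓
  U2 inverted output: output 1 ✓
  U3 stuck-at-0: output 0 ✗
  U3 stuck-at-1: output 1 ✓
  U3 inverted output: output 1 ✓
Consistent faults: {U1 stuck-at-1, U1 inverted output, U2 stuck-at-1, U2 inverted output, U3 stuck-at-1, U3 inverted output} — 6 in all.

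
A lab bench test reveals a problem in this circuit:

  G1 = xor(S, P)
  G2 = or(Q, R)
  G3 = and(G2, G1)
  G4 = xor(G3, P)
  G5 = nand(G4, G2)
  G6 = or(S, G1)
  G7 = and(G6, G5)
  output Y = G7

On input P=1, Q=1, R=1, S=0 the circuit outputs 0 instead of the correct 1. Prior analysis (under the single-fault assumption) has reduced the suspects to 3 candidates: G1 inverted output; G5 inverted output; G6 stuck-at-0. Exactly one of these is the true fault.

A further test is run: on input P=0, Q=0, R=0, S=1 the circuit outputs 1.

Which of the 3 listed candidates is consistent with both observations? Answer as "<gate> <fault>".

Evaluate each candidate on input P=0, Q=0, R=0, S=1:
  G1 inverted output: G1=0 [inverted output], G2=0, G3=0, G4=0, G5=1, G6=1, G7=1 → 1 — matches
  G5 inverted output: G1=1, G2=0, G3=0, G4=0, G5=0 [inverted output], G6=1, G7=0 → 0 — eliminated
  G6 stuck-at-0: G1=1, G2=0, G3=0, G4=0, G5=1, G6=0 [stuck-at-0], G7=0 → 0 — eliminated
Only G1 inverted output reproduces the observed 1.

G1 inverted output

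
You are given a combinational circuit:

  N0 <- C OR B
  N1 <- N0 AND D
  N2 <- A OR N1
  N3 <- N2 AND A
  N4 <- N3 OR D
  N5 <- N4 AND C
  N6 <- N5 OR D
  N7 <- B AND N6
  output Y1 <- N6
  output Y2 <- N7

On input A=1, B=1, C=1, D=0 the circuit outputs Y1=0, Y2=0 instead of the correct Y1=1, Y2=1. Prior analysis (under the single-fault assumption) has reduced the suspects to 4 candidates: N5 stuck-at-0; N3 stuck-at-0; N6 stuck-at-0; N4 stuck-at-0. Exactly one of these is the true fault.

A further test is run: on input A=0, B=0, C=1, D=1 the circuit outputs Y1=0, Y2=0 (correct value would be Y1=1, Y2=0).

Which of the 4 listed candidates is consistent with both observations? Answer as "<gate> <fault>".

N6 stuck-at-0

Evaluate each candidate on input A=0, B=0, C=1, D=1:
  N5 stuck-at-0: N0=1, N1=1, N2=1, N3=0, N4=1, N5=0 [stuck-at-0], N6=1, N7=0 → Y1=1, Y2=0 — eliminated
  N3 stuck-at-0: N0=1, N1=1, N2=1, N3=0 [stuck-at-0], N4=1, N5=1, N6=1, N7=0 → Y1=1, Y2=0 — eliminated
  N6 stuck-at-0: N0=1, N1=1, N2=1, N3=0, N4=1, N5=1, N6=0 [stuck-at-0], N7=0 → Y1=0, Y2=0 — matches
  N4 stuck-at-0: N0=1, N1=1, N2=1, N3=0, N4=0 [stuck-at-0], N5=0, N6=1, N7=0 → Y1=1, Y2=0 — eliminated
Only N6 stuck-at-0 reproduces the observed Y1=0, Y2=0.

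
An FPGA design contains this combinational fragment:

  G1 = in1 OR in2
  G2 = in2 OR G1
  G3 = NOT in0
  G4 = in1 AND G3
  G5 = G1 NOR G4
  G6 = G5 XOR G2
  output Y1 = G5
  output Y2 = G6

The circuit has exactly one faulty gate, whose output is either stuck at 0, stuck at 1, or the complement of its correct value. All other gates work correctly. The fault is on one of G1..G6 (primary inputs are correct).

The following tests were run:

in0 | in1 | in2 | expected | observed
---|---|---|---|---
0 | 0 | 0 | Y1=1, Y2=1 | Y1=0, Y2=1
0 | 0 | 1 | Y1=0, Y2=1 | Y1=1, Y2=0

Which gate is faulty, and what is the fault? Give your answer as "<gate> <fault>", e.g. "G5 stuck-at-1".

Fault-free values for test 1 (in0=0, in1=0, in2=0): G1=0, G2=0, G3=1, G4=0, G5=1, G6=1, giving Y1=1, Y2=1. Observed Y1=0, Y2=1.
Test 1: faults giving observed Y1=0, Y2=1 are {G1 stuck-at-1, G1 inverted output}.
Test 2 (in0=0, in1=0, in2=1): fault-free G1=1, G2=1, G3=1, G4=0, G5=0, G6=1 → Y1=0, Y2=1; observed Y1=1, Y2=0. Eliminates G1 stuck-at-1.
Only G1 inverted output is consistent with every test.

G1 inverted output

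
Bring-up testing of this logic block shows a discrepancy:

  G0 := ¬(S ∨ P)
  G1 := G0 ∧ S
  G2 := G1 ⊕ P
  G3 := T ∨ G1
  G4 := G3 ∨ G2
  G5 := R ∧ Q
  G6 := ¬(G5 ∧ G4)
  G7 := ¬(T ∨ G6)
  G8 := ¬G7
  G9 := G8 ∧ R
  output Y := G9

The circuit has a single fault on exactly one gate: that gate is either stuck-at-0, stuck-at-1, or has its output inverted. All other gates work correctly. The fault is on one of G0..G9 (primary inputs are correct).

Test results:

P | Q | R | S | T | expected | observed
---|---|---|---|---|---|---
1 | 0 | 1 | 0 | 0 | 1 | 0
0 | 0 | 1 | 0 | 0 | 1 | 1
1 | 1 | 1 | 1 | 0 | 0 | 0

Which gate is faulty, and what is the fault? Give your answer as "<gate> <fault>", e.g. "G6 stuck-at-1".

G5 stuck-at-1

Fault-free values for test 1 (P=1, Q=0, R=1, S=0, T=0): G0=0, G1=0, G2=1, G3=0, G4=1, G5=0, G6=1, G7=0, G8=1, G9=1, giving Y=1. Observed 0.
Test 1: faults giving observed 0 are {G5 stuck-at-1, G5 inverted output, G6 stuck-at-0, G6 inverted output, G7 stuck-at-1, G7 inverted output, G8 stuck-at-0, G8 inverted output, G9 stuck-at-0, G9 inverted output}.
Test 2 (P=0, Q=0, R=1, S=0, T=0): fault-free G0=1, G1=0, G2=0, G3=0, G4=0, G5=0, G6=1, G7=0, G8=1, G9=1 → 1; observed 1. Eliminates G6 stuck-at-0, G6 inverted output, G7 stuck-at-1, G7 inverted output, G8 stuck-at-0, G8 inverted output, G9 stuck-at-0, G9 inverted output.
Test 3 (P=1, Q=1, R=1, S=1, T=0): fault-free G0=0, G1=0, G2=1, G3=0, G4=1, G5=1, G6=0, G7=1, G8=0, G9=0 → 0; observed 0. Eliminates G5 inverted output.
Only G5 stuck-at-1 is consistent with every test.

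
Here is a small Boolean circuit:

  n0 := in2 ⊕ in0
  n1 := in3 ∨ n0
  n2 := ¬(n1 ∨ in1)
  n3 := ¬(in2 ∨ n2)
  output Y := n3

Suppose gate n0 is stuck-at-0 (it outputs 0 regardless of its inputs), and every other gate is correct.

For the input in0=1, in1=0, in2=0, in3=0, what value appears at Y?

Propagate with n0 forced: n0=0 [stuck-at-0], n1=0, n2=1, n3=0.
So Y = 0. (Without the fault it would be 1.)

0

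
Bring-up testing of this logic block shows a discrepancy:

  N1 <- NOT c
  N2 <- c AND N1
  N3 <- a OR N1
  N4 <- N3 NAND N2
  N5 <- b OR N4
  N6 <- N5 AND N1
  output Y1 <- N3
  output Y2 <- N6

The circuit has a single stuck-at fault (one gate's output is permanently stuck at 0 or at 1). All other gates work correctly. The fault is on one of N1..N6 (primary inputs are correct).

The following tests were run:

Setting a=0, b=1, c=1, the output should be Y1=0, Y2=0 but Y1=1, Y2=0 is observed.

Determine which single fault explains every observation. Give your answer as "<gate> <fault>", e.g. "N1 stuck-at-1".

Fault-free values for test 1 (a=0, b=1, c=1): N1=0, N2=0, N3=0, N4=1, N5=1, N6=0, giving Y1=0, Y2=0. Observed Y1=1, Y2=0.
Test 1: faults giving observed Y1=1, Y2=0 are {N3 stuck-at-1}.
Only N3 stuck-at-1 is consistent with every test.

N3 stuck-at-1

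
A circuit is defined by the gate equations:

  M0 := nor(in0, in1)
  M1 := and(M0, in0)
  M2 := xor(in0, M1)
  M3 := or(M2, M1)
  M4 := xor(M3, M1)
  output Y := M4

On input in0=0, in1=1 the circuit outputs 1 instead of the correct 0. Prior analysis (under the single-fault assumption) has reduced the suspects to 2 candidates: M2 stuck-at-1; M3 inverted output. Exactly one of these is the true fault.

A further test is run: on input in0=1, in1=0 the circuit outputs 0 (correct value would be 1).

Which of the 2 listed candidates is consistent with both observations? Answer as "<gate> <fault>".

Evaluate each candidate on input in0=1, in1=0:
  M2 stuck-at-1: M0=0, M1=0, M2=1 [stuck-at-1], M3=1, M4=1 → 1 — eliminated
  M3 inverted output: M0=0, M1=0, M2=1, M3=0 [inverted output], M4=0 → 0 — matches
Only M3 inverted output reproduces the observed 0.

M3 inverted output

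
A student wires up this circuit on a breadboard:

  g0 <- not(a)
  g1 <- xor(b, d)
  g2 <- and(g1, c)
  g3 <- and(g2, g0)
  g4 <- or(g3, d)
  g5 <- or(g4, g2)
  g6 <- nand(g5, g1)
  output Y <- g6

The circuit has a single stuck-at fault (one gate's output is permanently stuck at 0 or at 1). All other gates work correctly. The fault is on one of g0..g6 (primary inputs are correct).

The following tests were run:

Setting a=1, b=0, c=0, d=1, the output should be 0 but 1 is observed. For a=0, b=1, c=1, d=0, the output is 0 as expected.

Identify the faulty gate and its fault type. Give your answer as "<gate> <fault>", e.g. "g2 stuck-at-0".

g4 stuck-at-0

Fault-free values for test 1 (a=1, b=0, c=0, d=1): g0=0, g1=1, g2=0, g3=0, g4=1, g5=1, g6=0, giving Y=0. Observed 1.
Test 1: faults giving observed 1 are {g1 stuck-at-0, g4 stuck-at-0, g5 stuck-at-0, g6 stuck-at-1}.
Test 2 (a=0, b=1, c=1, d=0): fault-free g0=1, g1=1, g2=1, g3=1, g4=1, g5=1, g6=0 → 0; observed 0. Eliminates g1 stuck-at-0, g5 stuck-at-0, g6 stuck-at-1.
Only g4 stuck-at-0 is consistent with every test.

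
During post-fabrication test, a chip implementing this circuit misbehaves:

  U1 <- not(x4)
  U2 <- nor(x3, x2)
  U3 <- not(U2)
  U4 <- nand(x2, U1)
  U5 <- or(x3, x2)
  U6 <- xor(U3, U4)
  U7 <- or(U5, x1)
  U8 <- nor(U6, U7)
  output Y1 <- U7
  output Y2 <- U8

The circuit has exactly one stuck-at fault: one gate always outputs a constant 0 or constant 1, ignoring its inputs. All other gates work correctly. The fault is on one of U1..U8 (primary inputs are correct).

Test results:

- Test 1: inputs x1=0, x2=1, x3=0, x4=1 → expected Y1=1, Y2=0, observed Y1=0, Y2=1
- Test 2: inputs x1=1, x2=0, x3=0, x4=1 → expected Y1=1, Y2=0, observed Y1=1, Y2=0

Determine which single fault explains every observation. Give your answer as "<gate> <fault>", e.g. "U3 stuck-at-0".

U5 stuck-at-0

Fault-free values for test 1 (x1=0, x2=1, x3=0, x4=1): U1=0, U2=0, U3=1, U4=1, U5=1, U6=0, U7=1, U8=0, giving Y1=1, Y2=0. Observed Y1=0, Y2=1.
Test 1: faults giving observed Y1=0, Y2=1 are {U5 stuck-at-0, U7 stuck-at-0}.
Test 2 (x1=1, x2=0, x3=0, x4=1): fault-free U1=0, U2=1, U3=0, U4=1, U5=0, U6=1, U7=1, U8=0 → Y1=1, Y2=0; observed Y1=1, Y2=0. Eliminates U7 stuck-at-0.
Only U5 stuck-at-0 is consistent with every test.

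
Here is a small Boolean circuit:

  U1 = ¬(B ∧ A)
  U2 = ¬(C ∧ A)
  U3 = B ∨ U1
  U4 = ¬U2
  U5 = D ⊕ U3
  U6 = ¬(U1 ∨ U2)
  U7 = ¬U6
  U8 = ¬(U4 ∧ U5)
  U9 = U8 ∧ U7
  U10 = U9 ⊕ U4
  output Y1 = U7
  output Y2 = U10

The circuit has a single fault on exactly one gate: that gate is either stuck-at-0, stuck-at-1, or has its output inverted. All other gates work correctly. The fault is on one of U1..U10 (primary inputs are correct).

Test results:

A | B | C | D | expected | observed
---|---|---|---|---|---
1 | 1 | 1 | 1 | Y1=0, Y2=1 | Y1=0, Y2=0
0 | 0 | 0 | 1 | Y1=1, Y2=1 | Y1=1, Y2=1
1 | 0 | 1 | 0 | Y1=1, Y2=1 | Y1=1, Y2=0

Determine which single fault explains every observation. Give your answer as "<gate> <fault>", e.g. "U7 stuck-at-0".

U9 stuck-at-1

Fault-free values for test 1 (A=1, B=1, C=1, D=1): U1=0, U2=0, U3=1, U4=1, U5=0, U6=1, U7=0, U8=1, U9=0, U10=1, giving Y1=0, Y2=1. Observed Y1=0, Y2=0.
Test 1: faults giving observed Y1=0, Y2=0 are {U4 stuck-at-0, U4 inverted output, U9 stuck-at-1, U9 inverted output, U10 stuck-at-0, U10 inverted output}.
Test 2 (A=0, B=0, C=0, D=1): fault-free U1=1, U2=1, U3=1, U4=0, U5=0, U6=0, U7=1, U8=1, U9=1, U10=1 → Y1=1, Y2=1; observed Y1=1, Y2=1. Eliminates U4 inverted output, U9 inverted output, U10 stuck-at-0, U10 inverted output.
Test 3 (A=1, B=0, C=1, D=0): fault-free U1=1, U2=0, U3=1, U4=1, U5=1, U6=0, U7=1, U8=0, U9=0, U10=1 → Y1=1, Y2=1; observed Y1=1, Y2=0. Eliminates U4 stuck-at-0.
Only U9 stuck-at-1 is consistent with every test.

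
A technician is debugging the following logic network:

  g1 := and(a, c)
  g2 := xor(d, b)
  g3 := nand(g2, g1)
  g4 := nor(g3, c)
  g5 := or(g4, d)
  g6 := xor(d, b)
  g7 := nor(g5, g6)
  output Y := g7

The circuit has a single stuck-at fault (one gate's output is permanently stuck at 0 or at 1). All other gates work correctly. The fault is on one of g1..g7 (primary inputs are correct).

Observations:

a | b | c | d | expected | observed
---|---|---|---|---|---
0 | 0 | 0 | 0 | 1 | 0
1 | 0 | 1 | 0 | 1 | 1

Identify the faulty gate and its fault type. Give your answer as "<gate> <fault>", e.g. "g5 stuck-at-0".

Fault-free values for test 1 (a=0, b=0, c=0, d=0): g1=0, g2=0, g3=1, g4=0, g5=0, g6=0, g7=1, giving Y=1. Observed 0.
Test 1: faults giving observed 0 are {g3 stuck-at-0, g4 stuck-at-1, g5 stuck-at-1, g6 stuck-at-1, g7 stuck-at-0}.
Test 2 (a=1, b=0, c=1, d=0): fault-free g1=1, g2=0, g3=1, g4=0, g5=0, g6=0, g7=1 → 1; observed 1. Eliminates g4 stuck-at-1, g5 stuck-at-1, g6 stuck-at-1, g7 stuck-at-0.
Only g3 stuck-at-0 is consistent with every test.

g3 stuck-at-0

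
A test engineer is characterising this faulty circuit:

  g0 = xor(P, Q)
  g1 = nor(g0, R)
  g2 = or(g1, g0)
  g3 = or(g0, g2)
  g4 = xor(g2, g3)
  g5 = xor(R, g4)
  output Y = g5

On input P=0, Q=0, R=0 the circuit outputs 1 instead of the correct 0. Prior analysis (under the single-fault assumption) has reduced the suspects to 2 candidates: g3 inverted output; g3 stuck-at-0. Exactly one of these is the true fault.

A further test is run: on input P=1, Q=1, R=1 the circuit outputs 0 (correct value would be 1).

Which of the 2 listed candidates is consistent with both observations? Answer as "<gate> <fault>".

Evaluate each candidate on input P=1, Q=1, R=1:
  g3 inverted output: g0=0, g1=0, g2=0, g3=1 [inverted output], g4=1, g5=0 → 0 — matches
  g3 stuck-at-0: g0=0, g1=0, g2=0, g3=0 [stuck-at-0], g4=0, g5=1 → 1 — eliminated
Only g3 inverted output reproduces the observed 0.

g3 inverted output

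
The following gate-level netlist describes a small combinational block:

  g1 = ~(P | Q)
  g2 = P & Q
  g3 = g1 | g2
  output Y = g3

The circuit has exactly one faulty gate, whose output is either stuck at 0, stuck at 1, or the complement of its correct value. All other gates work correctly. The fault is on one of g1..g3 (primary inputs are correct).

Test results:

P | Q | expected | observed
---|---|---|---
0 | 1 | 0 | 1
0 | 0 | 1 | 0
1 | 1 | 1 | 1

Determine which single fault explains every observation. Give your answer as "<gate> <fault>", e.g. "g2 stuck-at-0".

Fault-free values for test 1 (P=0, Q=1): g1=0, g2=0, g3=0, giving Y=0. Observed 1.
Test 1: faults giving observed 1 are {g1 stuck-at-1, g1 inverted output, g2 stuck-at-1, g2 inverted output, g3 stuck-at-1, g3 inverted output}.
Test 2 (P=0, Q=0): fault-free g1=1, g2=0, g3=1 → 1; observed 0. Eliminates g1 stuck-at-1, g2 stuck-at-1, g2 inverted output, g3 stuck-at-1.
Test 3 (P=1, Q=1): fault-free g1=0, g2=1, g3=1 → 1; observed 1. Eliminates g3 inverted output.
Only g1 inverted output is consistent with every test.

g1 inverted output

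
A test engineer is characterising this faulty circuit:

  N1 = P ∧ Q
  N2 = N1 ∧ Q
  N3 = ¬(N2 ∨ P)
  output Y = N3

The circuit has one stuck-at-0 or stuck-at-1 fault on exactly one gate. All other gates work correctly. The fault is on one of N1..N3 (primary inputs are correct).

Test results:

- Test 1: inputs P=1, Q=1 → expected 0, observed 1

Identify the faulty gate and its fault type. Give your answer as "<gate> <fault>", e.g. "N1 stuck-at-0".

N3 stuck-at-1

Fault-free values for test 1 (P=1, Q=1): N1=1, N2=1, N3=0, giving Y=0. Observed 1.
Test 1: faults giving observed 1 are {N3 stuck-at-1}.
Only N3 stuck-at-1 is consistent with every test.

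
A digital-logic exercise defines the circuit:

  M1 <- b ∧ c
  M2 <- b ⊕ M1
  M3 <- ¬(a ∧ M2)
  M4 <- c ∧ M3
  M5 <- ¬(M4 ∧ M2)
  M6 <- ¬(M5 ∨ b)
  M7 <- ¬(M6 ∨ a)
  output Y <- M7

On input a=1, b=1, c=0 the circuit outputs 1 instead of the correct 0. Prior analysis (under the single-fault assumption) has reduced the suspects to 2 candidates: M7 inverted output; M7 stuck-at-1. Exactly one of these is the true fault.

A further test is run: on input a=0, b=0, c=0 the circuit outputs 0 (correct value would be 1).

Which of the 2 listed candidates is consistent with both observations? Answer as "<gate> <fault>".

M7 inverted output

Evaluate each candidate on input a=0, b=0, c=0:
  M7 inverted output: M1=0, M2=0, M3=1, M4=0, M5=1, M6=0, M7=0 [inverted output] → 0 — matches
  M7 stuck-at-1: M1=0, M2=0, M3=1, M4=0, M5=1, M6=0, M7=1 [stuck-at-1] → 1 — eliminated
Only M7 inverted output reproduces the observed 0.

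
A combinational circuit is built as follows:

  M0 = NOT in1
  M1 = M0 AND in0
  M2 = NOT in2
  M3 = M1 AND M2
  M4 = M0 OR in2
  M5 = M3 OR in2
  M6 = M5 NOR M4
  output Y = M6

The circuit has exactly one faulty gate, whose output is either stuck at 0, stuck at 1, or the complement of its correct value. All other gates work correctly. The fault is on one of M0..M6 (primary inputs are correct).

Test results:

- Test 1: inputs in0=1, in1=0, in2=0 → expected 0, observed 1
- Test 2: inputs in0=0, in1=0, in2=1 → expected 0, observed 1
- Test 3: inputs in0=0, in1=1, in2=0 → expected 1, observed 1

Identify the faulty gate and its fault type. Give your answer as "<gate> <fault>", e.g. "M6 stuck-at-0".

Fault-free values for test 1 (in0=1, in1=0, in2=0): M0=1, M1=1, M2=1, M3=1, M4=1, M5=1, M6=0, giving Y=0. Observed 1.
Test 1: faults giving observed 1 are {M0 stuck-at-0, M0 inverted output, M6 stuck-at-1, M6 inverted output}.
Test 2 (in0=0, in1=0, in2=1): fault-free M0=1, M1=0, M2=0, M3=0, M4=1, M5=1, M6=0 → 0; observed 1. Eliminates M0 stuck-at-0, M0 inverted output.
Test 3 (in0=0, in1=1, in2=0): fault-free M0=0, M1=0, M2=1, M3=0, M4=0, M5=0, M6=1 → 1; observed 1. Eliminates M6 inverted output.
Only M6 stuck-at-1 is consistent with every test.

M6 stuck-at-1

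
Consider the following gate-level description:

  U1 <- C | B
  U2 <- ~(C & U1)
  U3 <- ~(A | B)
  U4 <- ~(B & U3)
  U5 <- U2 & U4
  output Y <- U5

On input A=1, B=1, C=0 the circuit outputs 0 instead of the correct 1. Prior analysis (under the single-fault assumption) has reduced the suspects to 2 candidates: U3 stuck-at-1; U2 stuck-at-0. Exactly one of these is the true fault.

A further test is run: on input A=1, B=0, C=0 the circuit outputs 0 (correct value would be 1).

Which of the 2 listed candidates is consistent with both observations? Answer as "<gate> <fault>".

U2 stuck-at-0

Evaluate each candidate on input A=1, B=0, C=0:
  U3 stuck-at-1: U1=0, U2=1, U3=1 [stuck-at-1], U4=1, U5=1 → 1 — eliminated
  U2 stuck-at-0: U1=0, U2=0 [stuck-at-0], U3=0, U4=1, U5=0 → 0 — matches
Only U2 stuck-at-0 reproduces the observed 0.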